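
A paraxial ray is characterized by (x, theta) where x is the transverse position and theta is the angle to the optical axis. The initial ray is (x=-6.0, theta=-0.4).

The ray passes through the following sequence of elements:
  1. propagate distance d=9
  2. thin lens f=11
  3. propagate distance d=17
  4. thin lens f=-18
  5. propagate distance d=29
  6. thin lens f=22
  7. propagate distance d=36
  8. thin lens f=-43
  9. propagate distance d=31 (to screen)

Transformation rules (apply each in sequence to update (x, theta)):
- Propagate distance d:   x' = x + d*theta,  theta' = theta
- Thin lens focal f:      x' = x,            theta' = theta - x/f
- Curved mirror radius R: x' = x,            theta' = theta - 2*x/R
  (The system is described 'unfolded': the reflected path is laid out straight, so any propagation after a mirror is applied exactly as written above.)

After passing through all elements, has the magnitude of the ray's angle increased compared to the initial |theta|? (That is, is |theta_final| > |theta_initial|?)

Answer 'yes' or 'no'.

Answer: no

Derivation:
Initial: x=-6.0000 theta=-0.4000
After 1 (propagate distance d=9): x=-9.6000 theta=-0.4000
After 2 (thin lens f=11): x=-9.6000 theta=26/55 (≈0.4727)
After 3 (propagate distance d=17): x=-86/55 (≈-1.5636) theta=26/55 (≈0.4727)
After 4 (thin lens f=-18): x=-86/55 (≈-1.5636) theta=191/495 (≈0.3859)
After 5 (propagate distance d=29): x=953/99 (≈9.6263) theta=191/495 (≈0.3859)
After 6 (thin lens f=22): x=953/99 (≈9.6263) theta=-563/10890 (≈-0.0517)
After 7 (propagate distance d=36): x=42281/5445 (≈7.7651) theta=-563/10890 (≈-0.0517)
After 8 (thin lens f=-43): x=42281/5445 (≈7.7651) theta=60353/468270 (≈0.1289)
After 9 (propagate distance d=31 (to screen)): x=611901/52030 (≈11.7605) theta=60353/468270 (≈0.1289)
|theta_initial|=0.4000 |theta_final|=60353/468270 (≈0.1289) -> not increased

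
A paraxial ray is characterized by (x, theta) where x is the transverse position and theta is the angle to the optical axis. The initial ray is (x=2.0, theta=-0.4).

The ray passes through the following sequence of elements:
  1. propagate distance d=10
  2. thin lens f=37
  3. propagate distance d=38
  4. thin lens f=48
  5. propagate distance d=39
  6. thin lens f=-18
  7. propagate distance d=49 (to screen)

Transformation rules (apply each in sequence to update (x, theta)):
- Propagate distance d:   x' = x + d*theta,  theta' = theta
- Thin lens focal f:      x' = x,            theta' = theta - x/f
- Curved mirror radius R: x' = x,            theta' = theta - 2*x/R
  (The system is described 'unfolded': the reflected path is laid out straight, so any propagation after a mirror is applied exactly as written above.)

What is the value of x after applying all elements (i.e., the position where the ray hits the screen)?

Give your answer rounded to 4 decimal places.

Initial: x=2.0000 theta=-0.4000
After 1 (propagate distance d=10): x=-2.0000 theta=-0.4000
After 2 (thin lens f=37): x=-2.0000 theta=-64/185 (≈-0.3459)
After 3 (propagate distance d=38): x=-2802/185 (≈-15.1459) theta=-64/185 (≈-0.3459)
After 4 (thin lens f=48): x=-2802/185 (≈-15.1459) theta=-9/296 (≈-0.0304)
After 5 (propagate distance d=39): x=-24171/1480 (≈-16.3318) theta=-9/296 (≈-0.0304)
After 6 (thin lens f=-18): x=-24171/1480 (≈-16.3318) theta=-8327/8880 (≈-0.9377)
After 7 (propagate distance d=49 (to screen)): x=-553049/8880 (≈-62.2803) theta=-8327/8880 (≈-0.9377)
Rounded to 4 decimal places: x = -62.2803

Answer: -62.2803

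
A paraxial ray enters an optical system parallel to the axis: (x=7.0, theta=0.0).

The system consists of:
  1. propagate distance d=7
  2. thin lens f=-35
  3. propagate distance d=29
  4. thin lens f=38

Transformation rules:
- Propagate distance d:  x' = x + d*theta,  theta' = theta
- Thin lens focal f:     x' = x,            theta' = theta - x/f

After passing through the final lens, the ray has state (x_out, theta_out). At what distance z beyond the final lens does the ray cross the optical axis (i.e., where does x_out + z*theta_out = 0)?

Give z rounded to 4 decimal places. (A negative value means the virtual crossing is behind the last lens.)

Answer: 93.5385

Derivation:
Initial: x=7.0000 theta=0.0000
After 1 (propagate distance d=7): x=7.0000 theta=0.0000
After 2 (thin lens f=-35): x=7.0000 theta=0.2000
After 3 (propagate distance d=29): x=12.8000 theta=0.2000
After 4 (thin lens f=38): x=12.8000 theta=-13/95 (≈-0.1368)
z_focus = -x_out/theta_out = -(12.8000)/(-13/95) = 1216/13 ≈ 93.5385
Rounded to 4 decimal places: z = 93.5385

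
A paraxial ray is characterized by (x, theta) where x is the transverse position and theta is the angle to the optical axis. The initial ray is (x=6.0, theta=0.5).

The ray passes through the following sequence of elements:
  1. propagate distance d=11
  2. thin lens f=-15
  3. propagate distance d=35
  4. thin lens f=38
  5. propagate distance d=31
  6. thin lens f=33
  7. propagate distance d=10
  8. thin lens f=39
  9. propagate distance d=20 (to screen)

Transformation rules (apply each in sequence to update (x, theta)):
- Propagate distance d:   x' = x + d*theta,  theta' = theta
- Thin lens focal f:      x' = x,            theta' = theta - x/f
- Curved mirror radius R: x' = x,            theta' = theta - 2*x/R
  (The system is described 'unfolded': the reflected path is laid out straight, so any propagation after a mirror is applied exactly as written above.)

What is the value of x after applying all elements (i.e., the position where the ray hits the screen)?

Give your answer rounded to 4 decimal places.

Initial: x=6.0000 theta=0.5000
After 1 (propagate distance d=11): x=11.5000 theta=0.5000
After 2 (thin lens f=-15): x=11.5000 theta=19/15 (≈1.2667)
After 3 (propagate distance d=35): x=335/6 (≈55.8333) theta=19/15 (≈1.2667)
After 4 (thin lens f=38): x=335/6 (≈55.8333) theta=-77/380 (≈-0.2026)
After 5 (propagate distance d=31): x=56489/1140 (≈49.5518) theta=-77/380 (≈-0.2026)
After 6 (thin lens f=33): x=56489/1140 (≈49.5518) theta=-16028/9405 (≈-1.7042)
After 7 (propagate distance d=10): x=1223017/37620 (≈32.5098) theta=-16028/9405 (≈-1.7042)
After 8 (thin lens f=39): x=1223017/37620 (≈32.5098) theta=-744677/293436 (≈-2.5378)
After 9 (propagate distance d=20 (to screen)): x=-26770037/1467180 (≈-18.2459) theta=-744677/293436 (≈-2.5378)
Rounded to 4 decimal places: x = -18.2459

Answer: -18.2459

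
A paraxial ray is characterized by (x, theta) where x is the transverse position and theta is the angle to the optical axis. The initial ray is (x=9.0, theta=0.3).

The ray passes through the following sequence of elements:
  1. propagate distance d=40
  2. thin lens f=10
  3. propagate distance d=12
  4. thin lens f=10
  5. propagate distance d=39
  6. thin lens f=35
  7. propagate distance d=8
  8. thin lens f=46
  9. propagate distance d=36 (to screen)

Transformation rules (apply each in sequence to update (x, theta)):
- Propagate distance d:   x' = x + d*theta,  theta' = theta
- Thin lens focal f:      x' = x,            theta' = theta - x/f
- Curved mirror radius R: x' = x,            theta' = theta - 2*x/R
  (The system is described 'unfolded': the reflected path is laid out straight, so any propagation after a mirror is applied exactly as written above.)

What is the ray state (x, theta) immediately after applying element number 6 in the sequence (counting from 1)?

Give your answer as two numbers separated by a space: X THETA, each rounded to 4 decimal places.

Initial: x=9.0000 theta=0.3000
After 1 (propagate distance d=40): x=21.0000 theta=0.3000
After 2 (thin lens f=10): x=21.0000 theta=-1.8000
After 3 (propagate distance d=12): x=-0.6000 theta=-1.8000
After 4 (thin lens f=10): x=-0.6000 theta=-1.7400
After 5 (propagate distance d=39): x=-68.4600 theta=-1.7400
After 6 (thin lens f=35): x=-68.4600 theta=0.2160
Rounded to 4 decimal places: x = -68.4600, theta = 0.2160

Answer: -68.4600 0.2160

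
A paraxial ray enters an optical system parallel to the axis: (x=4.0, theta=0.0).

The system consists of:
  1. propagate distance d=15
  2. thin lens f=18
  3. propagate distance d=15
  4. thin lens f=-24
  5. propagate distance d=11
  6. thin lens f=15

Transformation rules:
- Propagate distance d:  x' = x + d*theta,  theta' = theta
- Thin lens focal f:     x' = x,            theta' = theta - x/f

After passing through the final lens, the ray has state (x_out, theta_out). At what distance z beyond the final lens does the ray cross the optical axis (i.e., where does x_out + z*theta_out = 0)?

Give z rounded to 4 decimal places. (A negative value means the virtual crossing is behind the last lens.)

Initial: x=4.0000 theta=0.0000
After 1 (propagate distance d=15): x=4.0000 theta=0.0000
After 2 (thin lens f=18): x=4.0000 theta=-2/9 (≈-0.2222)
After 3 (propagate distance d=15): x=2/3 (≈0.6667) theta=-2/9 (≈-0.2222)
After 4 (thin lens f=-24): x=2/3 (≈0.6667) theta=-7/36 (≈-0.1944)
After 5 (propagate distance d=11): x=-53/36 (≈-1.4722) theta=-7/36 (≈-0.1944)
After 6 (thin lens f=15): x=-53/36 (≈-1.4722) theta=-13/135 (≈-0.0963)
z_focus = -x_out/theta_out = -(-53/36)/(-13/135) = -795/52 ≈ -15.2885
Rounded to 4 decimal places: z = -15.2885

Answer: -15.2885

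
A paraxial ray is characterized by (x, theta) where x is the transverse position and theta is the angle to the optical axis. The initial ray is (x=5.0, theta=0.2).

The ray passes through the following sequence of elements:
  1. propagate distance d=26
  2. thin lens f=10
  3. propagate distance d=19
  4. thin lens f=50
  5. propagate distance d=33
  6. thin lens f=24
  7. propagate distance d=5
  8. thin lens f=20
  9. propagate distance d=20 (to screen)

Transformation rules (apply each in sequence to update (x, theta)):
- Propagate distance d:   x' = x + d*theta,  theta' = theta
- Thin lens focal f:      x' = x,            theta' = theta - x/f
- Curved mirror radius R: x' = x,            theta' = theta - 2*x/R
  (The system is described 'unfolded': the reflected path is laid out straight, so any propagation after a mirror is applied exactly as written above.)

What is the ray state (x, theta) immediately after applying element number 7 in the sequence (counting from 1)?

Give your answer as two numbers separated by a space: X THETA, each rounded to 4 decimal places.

Answer: -26.4326 0.4913

Derivation:
Initial: x=5.0000 theta=0.2000
After 1 (propagate distance d=26): x=10.2000 theta=0.2000
After 2 (thin lens f=10): x=10.2000 theta=-0.8200
After 3 (propagate distance d=19): x=-5.3800 theta=-0.8200
After 4 (thin lens f=50): x=-5.3800 theta=-0.7124
After 5 (propagate distance d=33): x=-28.8892 theta=-0.7124
After 6 (thin lens f=24): x=-28.8892 theta=29479/60000 (≈0.4913)
After 7 (propagate distance d=5): x=-1585957/60000 (≈-26.4326) theta=29479/60000 (≈0.4913)
Rounded to 4 decimal places: x = -26.4326, theta = 0.4913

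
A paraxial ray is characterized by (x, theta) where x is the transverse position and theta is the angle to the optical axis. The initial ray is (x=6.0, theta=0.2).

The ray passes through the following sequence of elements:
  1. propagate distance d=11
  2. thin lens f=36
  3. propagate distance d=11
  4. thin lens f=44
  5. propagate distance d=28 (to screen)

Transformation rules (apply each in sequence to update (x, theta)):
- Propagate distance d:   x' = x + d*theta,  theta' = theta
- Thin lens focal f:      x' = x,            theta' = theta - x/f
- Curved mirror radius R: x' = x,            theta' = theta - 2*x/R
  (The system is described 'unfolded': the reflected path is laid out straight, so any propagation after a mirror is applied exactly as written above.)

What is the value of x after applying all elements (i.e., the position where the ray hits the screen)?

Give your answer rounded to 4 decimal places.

Answer: 2.0929

Derivation:
Initial: x=6.0000 theta=0.2000
After 1 (propagate distance d=11): x=8.2000 theta=0.2000
After 2 (thin lens f=36): x=8.2000 theta=-1/36 (≈-0.0278)
After 3 (propagate distance d=11): x=1421/180 (≈7.8944) theta=-1/36 (≈-0.0278)
After 4 (thin lens f=44): x=1421/180 (≈7.8944) theta=-547/2640 (≈-0.2072)
After 5 (propagate distance d=28 (to screen)): x=1036/495 (≈2.0929) theta=-547/2640 (≈-0.2072)
Rounded to 4 decimal places: x = 2.0929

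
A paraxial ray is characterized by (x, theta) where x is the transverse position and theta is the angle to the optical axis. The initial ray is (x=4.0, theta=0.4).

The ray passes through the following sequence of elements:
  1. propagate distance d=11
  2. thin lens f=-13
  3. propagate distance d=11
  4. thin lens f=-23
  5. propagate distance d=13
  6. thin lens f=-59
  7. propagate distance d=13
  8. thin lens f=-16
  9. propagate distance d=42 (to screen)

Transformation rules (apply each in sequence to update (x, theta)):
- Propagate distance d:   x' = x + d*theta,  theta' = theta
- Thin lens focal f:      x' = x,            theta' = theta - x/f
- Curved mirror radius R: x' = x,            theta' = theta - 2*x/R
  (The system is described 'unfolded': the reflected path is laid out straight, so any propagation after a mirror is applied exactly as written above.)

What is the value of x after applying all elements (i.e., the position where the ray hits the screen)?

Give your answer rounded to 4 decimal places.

Initial: x=4.0000 theta=0.4000
After 1 (propagate distance d=11): x=8.4000 theta=0.4000
After 2 (thin lens f=-13): x=8.4000 theta=68/65 (≈1.0462)
After 3 (propagate distance d=11): x=1294/65 (≈19.9077) theta=68/65 (≈1.0462)
After 4 (thin lens f=-23): x=1294/65 (≈19.9077) theta=2858/1495 (≈1.9117)
After 5 (propagate distance d=13): x=66916/1495 (≈44.7599) theta=2858/1495 (≈1.9117)
After 6 (thin lens f=-59): x=66916/1495 (≈44.7599) theta=235538/88205 (≈2.6703)
After 7 (propagate distance d=13): x=7010038/88205 (≈79.4744) theta=235538/88205 (≈2.6703)
After 8 (thin lens f=-16): x=7010038/88205 (≈79.4744) theta=5389323/705640 (≈7.6375)
After 9 (propagate distance d=42 (to screen)): x=28243187/70564 (≈400.2492) theta=5389323/705640 (≈7.6375)
Rounded to 4 decimal places: x = 400.2492

Answer: 400.2492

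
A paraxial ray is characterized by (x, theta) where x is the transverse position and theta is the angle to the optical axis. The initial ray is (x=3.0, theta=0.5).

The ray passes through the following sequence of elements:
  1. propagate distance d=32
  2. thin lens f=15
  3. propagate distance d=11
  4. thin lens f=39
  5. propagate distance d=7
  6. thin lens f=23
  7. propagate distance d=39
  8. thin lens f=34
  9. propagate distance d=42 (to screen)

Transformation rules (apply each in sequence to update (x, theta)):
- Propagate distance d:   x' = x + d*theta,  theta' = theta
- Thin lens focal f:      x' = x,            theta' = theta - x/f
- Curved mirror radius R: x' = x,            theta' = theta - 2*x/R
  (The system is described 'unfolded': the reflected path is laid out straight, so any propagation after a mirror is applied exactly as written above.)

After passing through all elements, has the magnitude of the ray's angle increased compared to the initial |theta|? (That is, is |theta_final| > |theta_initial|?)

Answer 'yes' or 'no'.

Answer: no

Derivation:
Initial: x=3.0000 theta=0.5000
After 1 (propagate distance d=32): x=19.0000 theta=0.5000
After 2 (thin lens f=15): x=19.0000 theta=-23/30 (≈-0.7667)
After 3 (propagate distance d=11): x=317/30 (≈10.5667) theta=-23/30 (≈-0.7667)
After 4 (thin lens f=39): x=317/30 (≈10.5667) theta=-607/585 (≈-1.0376)
After 5 (propagate distance d=7): x=773/234 (≈3.3034) theta=-607/585 (≈-1.0376)
After 6 (thin lens f=23): x=773/234 (≈3.3034) theta=-31787/26910 (≈-1.1812)
After 7 (propagate distance d=39): x=-575399/13455 (≈-42.7647) theta=-31787/26910 (≈-1.1812)
After 8 (thin lens f=34): x=-575399/13455 (≈-42.7647) theta=206/2691 (≈0.0766)
After 9 (propagate distance d=42 (to screen)): x=-532139/13455 (≈-39.5495) theta=206/2691 (≈0.0766)
|theta_initial|=0.5000 |theta_final|=206/2691 (≈0.0766) -> not increased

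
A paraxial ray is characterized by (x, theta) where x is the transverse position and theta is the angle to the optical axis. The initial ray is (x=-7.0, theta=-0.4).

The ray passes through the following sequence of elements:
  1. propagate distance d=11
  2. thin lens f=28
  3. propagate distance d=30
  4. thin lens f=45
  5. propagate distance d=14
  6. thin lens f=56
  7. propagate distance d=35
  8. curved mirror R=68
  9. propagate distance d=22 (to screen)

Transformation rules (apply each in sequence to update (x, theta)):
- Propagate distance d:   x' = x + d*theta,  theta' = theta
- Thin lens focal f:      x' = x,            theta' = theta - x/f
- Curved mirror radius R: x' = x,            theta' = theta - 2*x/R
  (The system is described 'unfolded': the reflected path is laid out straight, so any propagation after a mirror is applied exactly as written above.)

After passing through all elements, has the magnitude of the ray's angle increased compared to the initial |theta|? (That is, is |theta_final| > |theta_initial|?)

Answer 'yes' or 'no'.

Initial: x=-7.0000 theta=-0.4000
After 1 (propagate distance d=11): x=-11.4000 theta=-0.4000
After 2 (thin lens f=28): x=-11.4000 theta=1/140 (≈0.0071)
After 3 (propagate distance d=30): x=-783/70 (≈-11.1857) theta=1/140 (≈0.0071)
After 4 (thin lens f=45): x=-783/70 (≈-11.1857) theta=179/700 (≈0.2557)
After 5 (propagate distance d=14): x=-1331/175 (≈-7.6057) theta=179/700 (≈0.2557)
After 6 (thin lens f=56): x=-1331/175 (≈-7.6057) theta=3837/9800 (≈0.3915)
After 7 (propagate distance d=35): x=8537/1400 (≈6.0979) theta=3837/9800 (≈0.3915)
After 8 (curved mirror R=68): x=8537/1400 (≈6.0979) theta=70699/333200 (≈0.2122)
After 9 (propagate distance d=22 (to screen)): x=224199/20825 (≈10.7659) theta=70699/333200 (≈0.2122)
|theta_initial|=0.4000 |theta_final|=70699/333200 (≈0.2122) -> not increased

Answer: no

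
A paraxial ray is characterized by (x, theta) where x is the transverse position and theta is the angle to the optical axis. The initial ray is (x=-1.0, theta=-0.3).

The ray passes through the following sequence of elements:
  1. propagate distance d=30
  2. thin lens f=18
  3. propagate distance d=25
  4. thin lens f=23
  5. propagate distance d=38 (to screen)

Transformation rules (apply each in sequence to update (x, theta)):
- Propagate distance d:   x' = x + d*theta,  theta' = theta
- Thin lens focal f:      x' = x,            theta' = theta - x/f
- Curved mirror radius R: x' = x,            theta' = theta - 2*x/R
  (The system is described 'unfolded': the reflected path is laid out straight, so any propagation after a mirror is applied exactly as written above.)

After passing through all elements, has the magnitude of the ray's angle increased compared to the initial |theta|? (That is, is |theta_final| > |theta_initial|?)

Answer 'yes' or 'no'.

Answer: yes

Derivation:
Initial: x=-1.0000 theta=-0.3000
After 1 (propagate distance d=30): x=-10.0000 theta=-0.3000
After 2 (thin lens f=18): x=-10.0000 theta=23/90 (≈0.2556)
After 3 (propagate distance d=25): x=-65/18 (≈-3.6111) theta=23/90 (≈0.2556)
After 4 (thin lens f=23): x=-65/18 (≈-3.6111) theta=427/1035 (≈0.4126)
After 5 (propagate distance d=38 (to screen)): x=24977/2070 (≈12.0662) theta=427/1035 (≈0.4126)
|theta_initial|=0.3000 |theta_final|=427/1035 (≈0.4126) -> increased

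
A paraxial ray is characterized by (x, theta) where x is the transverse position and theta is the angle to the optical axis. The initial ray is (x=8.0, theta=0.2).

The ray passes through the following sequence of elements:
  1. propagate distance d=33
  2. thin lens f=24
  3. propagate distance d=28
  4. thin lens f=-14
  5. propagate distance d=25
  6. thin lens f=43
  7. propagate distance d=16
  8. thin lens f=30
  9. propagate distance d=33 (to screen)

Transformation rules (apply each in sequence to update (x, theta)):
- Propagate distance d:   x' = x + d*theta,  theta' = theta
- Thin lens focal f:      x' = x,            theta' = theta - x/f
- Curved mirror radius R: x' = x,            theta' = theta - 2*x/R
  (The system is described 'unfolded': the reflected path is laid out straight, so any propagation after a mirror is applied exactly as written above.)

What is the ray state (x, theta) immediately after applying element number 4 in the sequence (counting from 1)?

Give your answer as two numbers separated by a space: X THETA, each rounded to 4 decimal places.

Answer: 3.1667 -0.1821

Derivation:
Initial: x=8.0000 theta=0.2000
After 1 (propagate distance d=33): x=14.6000 theta=0.2000
After 2 (thin lens f=24): x=14.6000 theta=-49/120 (≈-0.4083)
After 3 (propagate distance d=28): x=19/6 (≈3.1667) theta=-49/120 (≈-0.4083)
After 4 (thin lens f=-14): x=19/6 (≈3.1667) theta=-51/280 (≈-0.1821)
Rounded to 4 decimal places: x = 3.1667, theta = -0.1821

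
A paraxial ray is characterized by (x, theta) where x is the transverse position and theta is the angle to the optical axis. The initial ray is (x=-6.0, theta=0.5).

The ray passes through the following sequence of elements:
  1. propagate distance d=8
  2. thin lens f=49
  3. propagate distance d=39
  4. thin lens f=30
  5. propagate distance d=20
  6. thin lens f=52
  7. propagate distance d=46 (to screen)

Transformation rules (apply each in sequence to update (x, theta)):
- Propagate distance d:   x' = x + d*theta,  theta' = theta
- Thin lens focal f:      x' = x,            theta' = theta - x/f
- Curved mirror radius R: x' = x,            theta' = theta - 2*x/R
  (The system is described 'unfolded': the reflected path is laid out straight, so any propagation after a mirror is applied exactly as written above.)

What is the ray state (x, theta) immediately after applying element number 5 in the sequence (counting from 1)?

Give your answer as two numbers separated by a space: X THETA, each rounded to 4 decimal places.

Initial: x=-6.0000 theta=0.5000
After 1 (propagate distance d=8): x=-2.0000 theta=0.5000
After 2 (thin lens f=49): x=-2.0000 theta=53/98 (≈0.5408)
After 3 (propagate distance d=39): x=1871/98 (≈19.0918) theta=53/98 (≈0.5408)
After 4 (thin lens f=30): x=1871/98 (≈19.0918) theta=-281/2940 (≈-0.0956)
After 5 (propagate distance d=20): x=5051/294 (≈17.1803) theta=-281/2940 (≈-0.0956)
Rounded to 4 decimal places: x = 17.1803, theta = -0.0956

Answer: 17.1803 -0.0956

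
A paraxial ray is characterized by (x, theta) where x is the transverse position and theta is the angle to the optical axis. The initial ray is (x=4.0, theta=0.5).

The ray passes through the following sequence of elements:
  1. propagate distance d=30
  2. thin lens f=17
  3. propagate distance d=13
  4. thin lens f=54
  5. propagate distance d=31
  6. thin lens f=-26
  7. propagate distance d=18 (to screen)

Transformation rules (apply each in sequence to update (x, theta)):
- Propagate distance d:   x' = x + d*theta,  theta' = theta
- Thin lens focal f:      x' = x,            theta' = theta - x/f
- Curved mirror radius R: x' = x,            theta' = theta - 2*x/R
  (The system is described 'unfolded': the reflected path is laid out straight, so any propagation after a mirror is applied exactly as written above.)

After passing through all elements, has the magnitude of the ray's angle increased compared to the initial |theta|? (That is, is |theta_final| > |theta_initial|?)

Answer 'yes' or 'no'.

Answer: yes

Derivation:
Initial: x=4.0000 theta=0.5000
After 1 (propagate distance d=30): x=19.0000 theta=0.5000
After 2 (thin lens f=17): x=19.0000 theta=-21/34 (≈-0.6176)
After 3 (propagate distance d=13): x=373/34 (≈10.9706) theta=-21/34 (≈-0.6176)
After 4 (thin lens f=54): x=373/34 (≈10.9706) theta=-1507/1836 (≈-0.8208)
After 5 (propagate distance d=31): x=-26575/1836 (≈-14.4744) theta=-1507/1836 (≈-0.8208)
After 6 (thin lens f=-26): x=-26575/1836 (≈-14.4744) theta=-21919/15912 (≈-1.3775)
After 7 (propagate distance d=18 (to screen)): x=-234322/5967 (≈-39.2696) theta=-21919/15912 (≈-1.3775)
|theta_initial|=0.5000 |theta_final|=21919/15912 (≈1.3775) -> increased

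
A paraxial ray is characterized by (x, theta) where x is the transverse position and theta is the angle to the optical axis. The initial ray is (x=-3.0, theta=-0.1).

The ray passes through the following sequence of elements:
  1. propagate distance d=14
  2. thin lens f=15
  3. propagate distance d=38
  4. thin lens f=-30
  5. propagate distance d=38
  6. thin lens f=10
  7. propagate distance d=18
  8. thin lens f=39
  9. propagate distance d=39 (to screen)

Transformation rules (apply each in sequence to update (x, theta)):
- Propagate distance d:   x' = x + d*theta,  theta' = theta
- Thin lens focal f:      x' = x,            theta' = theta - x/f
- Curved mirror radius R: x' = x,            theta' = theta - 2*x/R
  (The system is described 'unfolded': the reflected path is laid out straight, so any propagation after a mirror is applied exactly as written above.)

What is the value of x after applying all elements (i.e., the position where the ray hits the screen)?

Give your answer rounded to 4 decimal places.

Initial: x=-3.0000 theta=-0.1000
After 1 (propagate distance d=14): x=-4.4000 theta=-0.1000
After 2 (thin lens f=15): x=-4.4000 theta=29/150 (≈0.1933)
After 3 (propagate distance d=38): x=221/75 (≈2.9467) theta=29/150 (≈0.1933)
After 4 (thin lens f=-30): x=221/75 (≈2.9467) theta=328/1125 (≈0.2916)
After 5 (propagate distance d=38): x=15779/1125 (≈14.0258) theta=328/1125 (≈0.2916)
After 6 (thin lens f=10): x=15779/1125 (≈14.0258) theta=-12499/11250 (≈-1.1110)
After 7 (propagate distance d=18): x=-33596/5625 (≈-5.9726) theta=-12499/11250 (≈-1.1110)
After 8 (thin lens f=39): x=-33596/5625 (≈-5.9726) theta=-420269/438750 (≈-0.9579)
After 9 (propagate distance d=39 (to screen)): x=-162487/3750 (≈-43.3299) theta=-420269/438750 (≈-0.9579)
Rounded to 4 decimal places: x = -43.3299

Answer: -43.3299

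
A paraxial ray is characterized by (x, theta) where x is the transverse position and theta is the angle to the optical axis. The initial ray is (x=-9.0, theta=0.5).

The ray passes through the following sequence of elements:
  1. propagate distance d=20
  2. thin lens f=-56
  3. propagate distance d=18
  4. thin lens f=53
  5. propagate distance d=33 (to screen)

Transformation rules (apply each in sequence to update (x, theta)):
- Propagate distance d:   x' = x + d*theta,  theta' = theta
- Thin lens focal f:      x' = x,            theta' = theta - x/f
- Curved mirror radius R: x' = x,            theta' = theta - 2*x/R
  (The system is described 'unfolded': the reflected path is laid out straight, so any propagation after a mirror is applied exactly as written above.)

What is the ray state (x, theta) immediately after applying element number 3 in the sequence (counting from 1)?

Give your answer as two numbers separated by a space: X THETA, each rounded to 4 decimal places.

Answer: 10.3214 0.5179

Derivation:
Initial: x=-9.0000 theta=0.5000
After 1 (propagate distance d=20): x=1.0000 theta=0.5000
After 2 (thin lens f=-56): x=1.0000 theta=29/56 (≈0.5179)
After 3 (propagate distance d=18): x=289/28 (≈10.3214) theta=29/56 (≈0.5179)
Rounded to 4 decimal places: x = 10.3214, theta = 0.5179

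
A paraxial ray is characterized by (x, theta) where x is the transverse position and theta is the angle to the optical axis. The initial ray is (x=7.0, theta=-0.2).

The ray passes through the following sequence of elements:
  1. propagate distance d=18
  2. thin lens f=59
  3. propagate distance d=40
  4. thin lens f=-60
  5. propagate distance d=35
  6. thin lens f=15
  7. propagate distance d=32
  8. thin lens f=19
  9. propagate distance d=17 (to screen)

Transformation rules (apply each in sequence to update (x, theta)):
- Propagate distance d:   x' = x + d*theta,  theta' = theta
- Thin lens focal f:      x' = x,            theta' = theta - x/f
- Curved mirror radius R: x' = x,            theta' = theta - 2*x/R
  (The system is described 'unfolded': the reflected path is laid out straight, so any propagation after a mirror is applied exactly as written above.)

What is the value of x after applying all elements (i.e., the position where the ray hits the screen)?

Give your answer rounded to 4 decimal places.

Answer: 17.3984

Derivation:
Initial: x=7.0000 theta=-0.2000
After 1 (propagate distance d=18): x=3.4000 theta=-0.2000
After 2 (thin lens f=59): x=3.4000 theta=-76/295 (≈-0.2576)
After 3 (propagate distance d=40): x=-2037/295 (≈-6.9051) theta=-76/295 (≈-0.2576)
After 4 (thin lens f=-60): x=-2037/295 (≈-6.9051) theta=-2199/5900 (≈-0.3727)
After 5 (propagate distance d=35): x=-19.9500 theta=-2199/5900 (≈-0.3727)
After 6 (thin lens f=15): x=-19.9500 theta=1412/1475 (≈0.9573)
After 7 (propagate distance d=32): x=63031/5900 (≈10.6832) theta=1412/1475 (≈0.9573)
After 8 (thin lens f=19): x=63031/5900 (≈10.6832) theta=44281/112100 (≈0.3950)
After 9 (propagate distance d=17 (to screen)): x=975183/56050 (≈17.3984) theta=44281/112100 (≈0.3950)
Rounded to 4 decimal places: x = 17.3984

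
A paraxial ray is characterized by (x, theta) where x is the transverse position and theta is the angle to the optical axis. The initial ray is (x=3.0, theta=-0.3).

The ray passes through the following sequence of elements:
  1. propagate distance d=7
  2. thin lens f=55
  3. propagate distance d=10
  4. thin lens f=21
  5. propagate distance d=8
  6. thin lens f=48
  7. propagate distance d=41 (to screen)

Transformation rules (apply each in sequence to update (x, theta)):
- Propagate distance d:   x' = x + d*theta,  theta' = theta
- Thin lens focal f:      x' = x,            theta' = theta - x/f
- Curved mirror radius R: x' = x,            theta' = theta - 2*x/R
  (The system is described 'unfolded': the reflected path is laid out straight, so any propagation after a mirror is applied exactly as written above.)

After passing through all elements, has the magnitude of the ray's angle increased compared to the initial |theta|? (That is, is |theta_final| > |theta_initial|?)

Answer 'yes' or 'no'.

Initial: x=3.0000 theta=-0.3000
After 1 (propagate distance d=7): x=0.9000 theta=-0.3000
After 2 (thin lens f=55): x=0.9000 theta=-87/275 (≈-0.3164)
After 3 (propagate distance d=10): x=-249/110 (≈-2.2636) theta=-87/275 (≈-0.3164)
After 4 (thin lens f=21): x=-249/110 (≈-2.2636) theta=-73/350 (≈-0.2086)
After 5 (propagate distance d=8): x=-15139/3850 (≈-3.9322) theta=-73/350 (≈-0.2086)
After 6 (thin lens f=48): x=-15139/3850 (≈-3.9322) theta=-4681/36960 (≈-0.1267)
After 7 (propagate distance d=41 (to screen)): x=-1686277/184800 (≈-9.1249) theta=-4681/36960 (≈-0.1267)
|theta_initial|=0.3000 |theta_final|=4681/36960 (≈0.1267) -> not increased

Answer: no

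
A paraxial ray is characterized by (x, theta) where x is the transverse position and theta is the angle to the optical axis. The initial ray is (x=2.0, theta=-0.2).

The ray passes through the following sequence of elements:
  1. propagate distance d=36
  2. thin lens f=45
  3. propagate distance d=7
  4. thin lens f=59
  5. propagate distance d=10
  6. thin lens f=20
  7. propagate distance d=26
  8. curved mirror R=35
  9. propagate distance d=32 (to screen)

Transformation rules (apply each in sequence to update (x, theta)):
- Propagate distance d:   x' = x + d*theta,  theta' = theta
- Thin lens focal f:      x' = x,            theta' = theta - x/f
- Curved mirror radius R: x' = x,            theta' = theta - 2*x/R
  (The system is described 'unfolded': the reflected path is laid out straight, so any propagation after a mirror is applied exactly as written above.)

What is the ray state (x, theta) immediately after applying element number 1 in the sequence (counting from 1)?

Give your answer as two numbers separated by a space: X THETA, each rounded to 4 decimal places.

Initial: x=2.0000 theta=-0.2000
After 1 (propagate distance d=36): x=-5.2000 theta=-0.2000
Rounded to 4 decimal places: x = -5.2000, theta = -0.2000

Answer: -5.2000 -0.2000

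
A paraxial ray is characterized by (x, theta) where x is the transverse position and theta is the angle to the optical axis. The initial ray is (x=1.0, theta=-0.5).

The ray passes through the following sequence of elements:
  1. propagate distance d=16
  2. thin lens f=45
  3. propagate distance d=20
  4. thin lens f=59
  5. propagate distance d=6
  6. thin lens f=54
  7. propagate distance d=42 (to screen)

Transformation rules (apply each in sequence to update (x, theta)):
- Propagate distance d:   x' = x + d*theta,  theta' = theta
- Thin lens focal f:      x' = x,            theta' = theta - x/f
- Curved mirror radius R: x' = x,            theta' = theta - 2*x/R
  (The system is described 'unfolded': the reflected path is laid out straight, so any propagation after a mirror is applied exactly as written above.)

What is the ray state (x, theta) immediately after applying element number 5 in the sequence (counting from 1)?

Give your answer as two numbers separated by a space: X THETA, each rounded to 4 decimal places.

Initial: x=1.0000 theta=-0.5000
After 1 (propagate distance d=16): x=-7.0000 theta=-0.5000
After 2 (thin lens f=45): x=-7.0000 theta=-31/90 (≈-0.3444)
After 3 (propagate distance d=20): x=-125/9 (≈-13.8889) theta=-31/90 (≈-0.3444)
After 4 (thin lens f=59): x=-125/9 (≈-13.8889) theta=-193/1770 (≈-0.1090)
After 5 (propagate distance d=6): x=-38612/2655 (≈-14.5431) theta=-193/1770 (≈-0.1090)
Rounded to 4 decimal places: x = -14.5431, theta = -0.1090

Answer: -14.5431 -0.1090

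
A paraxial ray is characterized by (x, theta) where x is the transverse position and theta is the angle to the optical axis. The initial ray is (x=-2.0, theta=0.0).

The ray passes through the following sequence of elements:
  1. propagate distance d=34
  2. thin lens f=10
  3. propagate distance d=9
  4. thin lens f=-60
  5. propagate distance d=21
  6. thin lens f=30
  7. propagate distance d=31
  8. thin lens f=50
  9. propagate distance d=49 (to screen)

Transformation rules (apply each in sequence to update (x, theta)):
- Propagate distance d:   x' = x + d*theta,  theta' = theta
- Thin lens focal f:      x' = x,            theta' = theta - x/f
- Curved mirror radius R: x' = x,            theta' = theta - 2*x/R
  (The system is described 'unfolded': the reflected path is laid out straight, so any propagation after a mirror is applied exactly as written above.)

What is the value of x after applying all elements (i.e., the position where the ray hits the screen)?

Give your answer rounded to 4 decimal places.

Answer: 3.3370

Derivation:
Initial: x=-2.0000 theta=0.0000
After 1 (propagate distance d=34): x=-2.0000 theta=0.0000
After 2 (thin lens f=10): x=-2.0000 theta=0.2000
After 3 (propagate distance d=9): x=-0.2000 theta=0.2000
After 4 (thin lens f=-60): x=-0.2000 theta=59/300 (≈0.1967)
After 5 (propagate distance d=21): x=3.9300 theta=59/300 (≈0.1967)
After 6 (thin lens f=30): x=3.9300 theta=197/3000 (≈0.0657)
After 7 (propagate distance d=31): x=17897/3000 (≈5.9657) theta=197/3000 (≈0.0657)
After 8 (thin lens f=50): x=17897/3000 (≈5.9657) theta=-8047/150000 (≈-0.0536)
After 9 (propagate distance d=49 (to screen)): x=166849/50000 (≈3.3370) theta=-8047/150000 (≈-0.0536)
Rounded to 4 decimal places: x = 3.3370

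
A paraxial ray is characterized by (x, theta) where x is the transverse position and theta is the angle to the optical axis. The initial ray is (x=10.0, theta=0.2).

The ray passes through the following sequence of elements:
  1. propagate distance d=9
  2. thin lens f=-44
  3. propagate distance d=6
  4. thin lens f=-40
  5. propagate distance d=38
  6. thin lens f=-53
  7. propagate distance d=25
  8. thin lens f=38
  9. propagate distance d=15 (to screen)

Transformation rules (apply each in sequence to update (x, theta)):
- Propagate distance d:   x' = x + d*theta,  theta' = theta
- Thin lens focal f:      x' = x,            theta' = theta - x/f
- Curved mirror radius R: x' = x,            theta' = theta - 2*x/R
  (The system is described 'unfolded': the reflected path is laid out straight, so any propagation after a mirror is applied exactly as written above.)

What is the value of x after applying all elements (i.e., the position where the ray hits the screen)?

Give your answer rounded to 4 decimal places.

Initial: x=10.0000 theta=0.2000
After 1 (propagate distance d=9): x=11.8000 theta=0.2000
After 2 (thin lens f=-44): x=11.8000 theta=103/220 (≈0.4682)
After 3 (propagate distance d=6): x=1607/110 (≈14.6091) theta=103/220 (≈0.4682)
After 4 (thin lens f=-40): x=1607/110 (≈14.6091) theta=3667/4400 (≈0.8334)
After 5 (propagate distance d=38): x=101813/2200 (≈46.2786) theta=3667/4400 (≈0.8334)
After 6 (thin lens f=-53): x=101813/2200 (≈46.2786) theta=7509/4400 (≈1.7066)
After 7 (propagate distance d=25): x=391351/4400 (≈88.9434) theta=7509/4400 (≈1.7066)
After 8 (thin lens f=38): x=391351/4400 (≈88.9434) theta=-106009/167200 (≈-0.6340)
After 9 (propagate distance d=15 (to screen)): x=13281203/167200 (≈79.4330) theta=-106009/167200 (≈-0.6340)
Rounded to 4 decimal places: x = 79.4330

Answer: 79.4330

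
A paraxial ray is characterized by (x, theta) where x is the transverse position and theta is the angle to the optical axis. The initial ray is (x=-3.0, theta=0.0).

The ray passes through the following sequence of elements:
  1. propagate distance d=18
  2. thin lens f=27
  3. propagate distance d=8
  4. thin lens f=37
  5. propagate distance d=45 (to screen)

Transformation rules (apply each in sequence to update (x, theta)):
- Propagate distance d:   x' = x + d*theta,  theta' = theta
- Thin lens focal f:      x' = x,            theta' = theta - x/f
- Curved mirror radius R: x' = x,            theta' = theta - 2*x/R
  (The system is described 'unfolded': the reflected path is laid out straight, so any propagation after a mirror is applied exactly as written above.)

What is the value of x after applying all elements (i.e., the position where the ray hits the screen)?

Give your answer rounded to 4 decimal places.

Answer: 5.4565

Derivation:
Initial: x=-3.0000 theta=0.0000
After 1 (propagate distance d=18): x=-3.0000 theta=0.0000
After 2 (thin lens f=27): x=-3.0000 theta=1/9 (≈0.1111)
After 3 (propagate distance d=8): x=-19/9 (≈-2.1111) theta=1/9 (≈0.1111)
After 4 (thin lens f=37): x=-19/9 (≈-2.1111) theta=56/333 (≈0.1682)
After 5 (propagate distance d=45 (to screen)): x=1817/333 (≈5.4565) theta=56/333 (≈0.1682)
Rounded to 4 decimal places: x = 5.4565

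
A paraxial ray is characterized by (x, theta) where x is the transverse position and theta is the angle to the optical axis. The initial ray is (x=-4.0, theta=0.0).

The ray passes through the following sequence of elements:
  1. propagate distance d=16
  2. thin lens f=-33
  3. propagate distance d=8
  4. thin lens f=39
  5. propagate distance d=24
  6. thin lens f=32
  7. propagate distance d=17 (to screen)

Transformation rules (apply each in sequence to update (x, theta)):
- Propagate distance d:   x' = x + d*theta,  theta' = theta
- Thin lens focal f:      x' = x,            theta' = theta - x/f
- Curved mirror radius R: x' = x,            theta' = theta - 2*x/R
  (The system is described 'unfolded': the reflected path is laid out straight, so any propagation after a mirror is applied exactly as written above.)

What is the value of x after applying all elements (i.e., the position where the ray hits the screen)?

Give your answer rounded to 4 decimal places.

Answer: -2.1539

Derivation:
Initial: x=-4.0000 theta=0.0000
After 1 (propagate distance d=16): x=-4.0000 theta=0.0000
After 2 (thin lens f=-33): x=-4.0000 theta=-4/33 (≈-0.1212)
After 3 (propagate distance d=8): x=-164/33 (≈-4.9697) theta=-4/33 (≈-0.1212)
After 4 (thin lens f=39): x=-164/33 (≈-4.9697) theta=8/1287 (≈0.0062)
After 5 (propagate distance d=24): x=-188/39 (≈-4.8205) theta=8/1287 (≈0.0062)
After 6 (thin lens f=32): x=-188/39 (≈-4.8205) theta=1615/10296 (≈0.1569)
After 7 (propagate distance d=17 (to screen)): x=-22177/10296 (≈-2.1539) theta=1615/10296 (≈0.1569)
Rounded to 4 decimal places: x = -2.1539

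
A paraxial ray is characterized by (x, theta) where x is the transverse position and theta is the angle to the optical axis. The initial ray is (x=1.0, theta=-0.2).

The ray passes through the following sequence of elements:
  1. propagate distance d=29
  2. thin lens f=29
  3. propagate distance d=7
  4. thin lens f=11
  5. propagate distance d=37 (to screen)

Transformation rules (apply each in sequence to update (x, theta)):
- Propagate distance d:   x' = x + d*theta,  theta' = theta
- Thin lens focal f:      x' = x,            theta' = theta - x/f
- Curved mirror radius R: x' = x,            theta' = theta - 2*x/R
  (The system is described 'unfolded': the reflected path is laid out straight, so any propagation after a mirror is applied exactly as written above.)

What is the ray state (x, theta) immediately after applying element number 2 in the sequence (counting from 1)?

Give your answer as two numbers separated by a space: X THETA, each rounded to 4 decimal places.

Answer: -4.8000 -0.0345

Derivation:
Initial: x=1.0000 theta=-0.2000
After 1 (propagate distance d=29): x=-4.8000 theta=-0.2000
After 2 (thin lens f=29): x=-4.8000 theta=-1/29 (≈-0.0345)
Rounded to 4 decimal places: x = -4.8000, theta = -0.0345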